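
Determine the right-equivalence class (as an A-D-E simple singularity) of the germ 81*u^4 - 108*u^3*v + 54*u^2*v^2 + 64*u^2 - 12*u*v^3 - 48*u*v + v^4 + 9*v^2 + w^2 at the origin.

The Hessian of f at 0 is [[128, -48, 0], [-48, 18, 0], [0, 0, 2]] with rank 2, so corank 1. A Groebner basis of the Jacobian ideal J(f) in C{u,v,w} is {v^3, u - 3*v/8, w}; counting standard monomials gives mu = 3. Corank 1: A-series; mu = 3 gives A_3.

A_{3}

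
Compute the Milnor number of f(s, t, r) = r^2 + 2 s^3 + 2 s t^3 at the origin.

7

The Hessian of f at 0 is [[0, 0, 0], [0, 0, 0], [0, 0, 2]] with rank 1, so corank 2. A Groebner basis of the Jacobian ideal J(f) in C{s,t,r} is {s^3, s*t^2, 3*s^2 + t^3, r}; counting standard monomials gives mu = 7. Corank 2; j^3 = 2*s^3 is a perfect cube, so E-series; the 4-jet and mu = 7 give E_7.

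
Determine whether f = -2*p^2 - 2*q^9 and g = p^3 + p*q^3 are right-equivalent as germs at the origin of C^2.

No.

The Hessian of f at 0 is [[-4, 0], [0, 0]] with rank 1, so corank 1. A Groebner basis of the Jacobian ideal J(f) in C{p,q} is {q^8, p}; counting standard monomials gives mu = 8. Corank 1: A-series; mu = 8 gives A_8. The Hessian of g at 0 is [[0, 0], [0, 0]] with rank 0, so corank 2. A Groebner basis of the Jacobian ideal J(g) in C{p,q} is {p^3, p*q^2, 3*p^2 + q^3}; counting standard monomials gives mu = 7. Corank 2; j^3 = p^3 is a perfect cube, so E-series; the 4-jet and mu = 7 give E_7. f is A_8 but g is E_7, hence not right-equivalent.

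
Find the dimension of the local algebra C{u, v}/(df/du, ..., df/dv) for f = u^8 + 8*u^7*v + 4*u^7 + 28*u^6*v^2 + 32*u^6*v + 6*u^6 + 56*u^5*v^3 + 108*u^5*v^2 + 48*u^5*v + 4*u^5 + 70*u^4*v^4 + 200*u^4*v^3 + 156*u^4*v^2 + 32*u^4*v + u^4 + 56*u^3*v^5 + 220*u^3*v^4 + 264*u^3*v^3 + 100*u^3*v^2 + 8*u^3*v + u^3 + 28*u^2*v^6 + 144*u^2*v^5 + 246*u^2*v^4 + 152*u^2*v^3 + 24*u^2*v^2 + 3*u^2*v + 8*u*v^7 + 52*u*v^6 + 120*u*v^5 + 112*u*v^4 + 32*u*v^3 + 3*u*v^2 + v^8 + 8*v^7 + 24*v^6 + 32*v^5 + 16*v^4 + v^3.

6

The Hessian of f at 0 is [[0, 0], [0, 0]] with rank 0, so corank 2. A Groebner basis of the Jacobian ideal J(f) in C{u,v} is {v^4, u*v^2 + 4*v^3/3, u^2 + 2*u*v + v^2}; counting standard monomials gives mu = 6. Corank 2; j^3 = (u + v)^3 is a perfect cube, so E-series; the 4-jet and mu = 6 give E_6.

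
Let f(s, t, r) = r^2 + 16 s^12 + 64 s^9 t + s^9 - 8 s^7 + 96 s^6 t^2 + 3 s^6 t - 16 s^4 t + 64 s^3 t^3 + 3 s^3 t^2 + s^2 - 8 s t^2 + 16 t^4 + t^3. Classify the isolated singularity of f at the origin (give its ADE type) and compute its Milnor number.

The Hessian of f at 0 has rank 2. Corank 1: A-series; mu = 2 gives A_2.

Type A2, Milnor number mu = 2.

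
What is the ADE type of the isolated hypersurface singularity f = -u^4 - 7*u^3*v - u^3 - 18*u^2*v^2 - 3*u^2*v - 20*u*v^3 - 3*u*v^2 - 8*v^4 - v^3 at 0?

E7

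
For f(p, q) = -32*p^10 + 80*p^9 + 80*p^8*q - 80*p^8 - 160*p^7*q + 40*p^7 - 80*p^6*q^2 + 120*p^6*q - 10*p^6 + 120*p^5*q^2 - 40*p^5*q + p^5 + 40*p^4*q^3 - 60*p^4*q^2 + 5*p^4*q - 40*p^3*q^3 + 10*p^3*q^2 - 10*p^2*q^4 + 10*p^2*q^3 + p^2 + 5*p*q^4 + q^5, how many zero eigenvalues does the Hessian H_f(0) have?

The Hessian at 0 is [[2, 0], [0, 0]] of rank 1; hence corank 1.

1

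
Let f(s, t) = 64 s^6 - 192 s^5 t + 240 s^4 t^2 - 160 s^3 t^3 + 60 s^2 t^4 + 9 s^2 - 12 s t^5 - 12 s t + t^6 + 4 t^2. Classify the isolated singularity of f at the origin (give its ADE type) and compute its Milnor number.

Type A_5, Milnor number mu = 5.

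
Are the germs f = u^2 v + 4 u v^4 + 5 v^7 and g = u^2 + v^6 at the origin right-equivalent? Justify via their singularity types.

No.

The Hessian of f at 0 has rank 0. Corank 2; j^3 = u^2*v has shape L^2 M (L != M), so D-series; mu = 8 gives D_8. The Hessian of g at 0 has rank 1. Corank 1: A-series; mu = 5 gives A_5. f is D_8 but g is A_5, hence not right-equivalent.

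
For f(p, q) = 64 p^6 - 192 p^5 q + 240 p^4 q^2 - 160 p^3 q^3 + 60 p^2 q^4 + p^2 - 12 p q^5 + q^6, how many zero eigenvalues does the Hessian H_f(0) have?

Hessian at 0 has rank 1.

1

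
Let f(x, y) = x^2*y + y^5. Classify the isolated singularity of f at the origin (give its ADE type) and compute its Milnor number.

The Hessian of f at 0 has rank 0. Corank 2; j^3 = x^2*y has shape L^2 M (L != M), so D-series; mu = 6 gives D_6.

Type D_6, Milnor number mu = 6.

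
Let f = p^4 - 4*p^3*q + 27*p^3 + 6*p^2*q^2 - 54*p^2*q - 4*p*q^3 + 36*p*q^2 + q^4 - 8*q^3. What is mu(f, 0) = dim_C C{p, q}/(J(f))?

The Hessian of f at 0 has rank 0. Corank 2; j^3 = (3*p - 2*q)^3 is a perfect cube, so E-series; the 4-jet and mu = 6 give E_6.

6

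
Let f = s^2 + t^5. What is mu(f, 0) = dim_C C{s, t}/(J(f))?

The Hessian of f at 0 has rank 1. Corank 1: A-series; mu = 4 gives A_4.

4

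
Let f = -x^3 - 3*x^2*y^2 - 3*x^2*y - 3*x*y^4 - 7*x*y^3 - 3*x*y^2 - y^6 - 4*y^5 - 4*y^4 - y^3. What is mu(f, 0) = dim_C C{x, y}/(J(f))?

The Hessian of f at 0 has rank 0. Corank 2; j^3 = -(x + y)^3 is a perfect cube, so E-series; the 4-jet and mu = 7 give E_7.

7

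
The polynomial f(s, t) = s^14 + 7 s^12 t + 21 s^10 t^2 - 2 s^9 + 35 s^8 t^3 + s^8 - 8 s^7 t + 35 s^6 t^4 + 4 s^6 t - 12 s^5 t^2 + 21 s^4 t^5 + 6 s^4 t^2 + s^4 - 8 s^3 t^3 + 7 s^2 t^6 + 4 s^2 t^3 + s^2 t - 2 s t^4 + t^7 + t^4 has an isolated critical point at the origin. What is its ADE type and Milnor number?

Type D_5, Milnor number mu = 5.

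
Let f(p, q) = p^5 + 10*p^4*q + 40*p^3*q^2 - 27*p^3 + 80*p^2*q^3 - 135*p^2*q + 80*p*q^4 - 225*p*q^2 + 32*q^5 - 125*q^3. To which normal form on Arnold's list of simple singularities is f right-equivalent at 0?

E_{8}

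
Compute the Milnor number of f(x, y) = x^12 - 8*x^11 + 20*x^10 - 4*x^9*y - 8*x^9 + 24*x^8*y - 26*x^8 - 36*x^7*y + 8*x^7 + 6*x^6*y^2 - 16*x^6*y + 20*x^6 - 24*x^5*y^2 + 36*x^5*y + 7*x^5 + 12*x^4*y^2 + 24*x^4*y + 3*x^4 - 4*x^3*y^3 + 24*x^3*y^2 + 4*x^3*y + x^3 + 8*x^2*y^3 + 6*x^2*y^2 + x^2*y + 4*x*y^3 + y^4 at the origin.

5

The Hessian of f at 0 is [[0, 0], [0, 0]] with rank 0, so corank 2. A Groebner basis of the Jacobian ideal J(f) in C{x,y} is {x*y^2, -x*y/4 + y^3, x^2 + x*y}; counting standard monomials gives mu = 5. Corank 2; j^3 = x^2*(x + y) has shape L^2 M (L != M), so D-series; mu = 5 gives D_5.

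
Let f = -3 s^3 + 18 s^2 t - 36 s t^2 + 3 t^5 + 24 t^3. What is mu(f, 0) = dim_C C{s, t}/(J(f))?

8

The Hessian of f at 0 has rank 0. Corank 2; j^3 = -3*(s - 2*t)^3 is a perfect cube, so E-series; the 5-jet and mu = 8 give E_8.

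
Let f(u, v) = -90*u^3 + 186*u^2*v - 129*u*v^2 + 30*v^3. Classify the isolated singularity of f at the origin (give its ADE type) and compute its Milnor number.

The Hessian of f at 0 has rank 0. Corank 2; j^3 = -3*(3*u - 2*v)*(10*u^2 - 14*u*v + 5*v^2) splits into three distinct lines over C (the quadratic factor has nonzero discriminant), so D_4.

Type D_4, Milnor number mu = 4.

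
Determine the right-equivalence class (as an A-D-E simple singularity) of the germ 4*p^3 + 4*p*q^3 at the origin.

E_7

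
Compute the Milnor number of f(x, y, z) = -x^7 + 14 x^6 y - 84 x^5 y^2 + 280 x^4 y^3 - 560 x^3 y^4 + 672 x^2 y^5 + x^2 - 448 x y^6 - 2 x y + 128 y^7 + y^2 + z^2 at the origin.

The Hessian of f at 0 is [[2, -2, 0], [-2, 2, 0], [0, 0, 2]] with rank 2, so corank 1. A Groebner basis of the Jacobian ideal J(f) in C{x,y,z} is {y^6, x - y, z}; counting standard monomials gives mu = 6. Corank 1: A-series; mu = 6 gives A_6.

6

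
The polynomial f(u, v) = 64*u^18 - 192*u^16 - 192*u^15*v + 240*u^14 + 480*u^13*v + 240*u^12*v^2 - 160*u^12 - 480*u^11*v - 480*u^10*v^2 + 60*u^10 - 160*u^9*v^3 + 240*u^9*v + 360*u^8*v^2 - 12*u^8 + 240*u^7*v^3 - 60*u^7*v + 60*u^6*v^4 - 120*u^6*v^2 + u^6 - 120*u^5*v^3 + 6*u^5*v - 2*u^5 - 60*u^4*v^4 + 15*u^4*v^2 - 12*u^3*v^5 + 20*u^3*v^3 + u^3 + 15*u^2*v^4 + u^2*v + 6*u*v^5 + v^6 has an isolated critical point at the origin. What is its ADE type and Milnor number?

Type D7, Milnor number mu = 7.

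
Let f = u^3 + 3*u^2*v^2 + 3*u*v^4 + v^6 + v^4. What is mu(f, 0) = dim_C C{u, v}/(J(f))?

6

The Hessian of f at 0 has rank 0. Corank 2; j^3 = u^3 is a perfect cube, so E-series; the 4-jet and mu = 6 give E_6.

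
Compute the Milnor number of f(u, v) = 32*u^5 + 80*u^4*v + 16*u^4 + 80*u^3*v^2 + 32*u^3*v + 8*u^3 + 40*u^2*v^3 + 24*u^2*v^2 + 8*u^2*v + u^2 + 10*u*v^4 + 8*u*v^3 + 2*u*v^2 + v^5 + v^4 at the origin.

4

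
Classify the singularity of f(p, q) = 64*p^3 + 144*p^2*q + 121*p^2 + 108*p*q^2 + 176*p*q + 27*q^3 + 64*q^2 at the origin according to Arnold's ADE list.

The Hessian of f at 0 is [[242, 176], [176, 128]] with rank 1, so corank 1. A Groebner basis of the Jacobian ideal J(f) in C{p,q} is {q^2, p + 8*q/11}; counting standard monomials gives mu = 2. Corank 1: A-series; mu = 2 gives A_2.

A_2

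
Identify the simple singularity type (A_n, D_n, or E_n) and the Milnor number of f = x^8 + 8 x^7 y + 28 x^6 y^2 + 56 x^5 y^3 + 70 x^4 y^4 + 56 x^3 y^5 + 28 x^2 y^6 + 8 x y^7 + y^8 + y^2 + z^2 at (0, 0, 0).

The Hessian of f at 0 is [[0, 0, 0], [0, 2, 0], [0, 0, 2]] with rank 2, so corank 1. A Groebner basis of the Jacobian ideal J(f) in C{x,y,z} is {x^7, y, z}; counting standard monomials gives mu = 7. Corank 1: A-series; mu = 7 gives A_7.

Type A7, Milnor number mu = 7.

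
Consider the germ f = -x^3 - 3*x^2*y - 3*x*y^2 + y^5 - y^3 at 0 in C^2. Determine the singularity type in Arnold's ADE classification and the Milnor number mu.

Type E_{8}, Milnor number mu = 8.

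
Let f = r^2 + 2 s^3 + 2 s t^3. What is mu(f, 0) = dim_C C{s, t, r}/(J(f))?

7

The Hessian of f at 0 is [[0, 0, 0], [0, 0, 0], [0, 0, 2]] with rank 1, so corank 2. A Groebner basis of the Jacobian ideal J(f) in C{s,t,r} is {s^3, s*t^2, 3*s^2 + t^3, r}; counting standard monomials gives mu = 7. Corank 2; j^3 = 2*s^3 is a perfect cube, so E-series; the 4-jet and mu = 7 give E_7.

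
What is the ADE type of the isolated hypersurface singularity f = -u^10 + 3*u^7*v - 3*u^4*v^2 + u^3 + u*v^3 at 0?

E_7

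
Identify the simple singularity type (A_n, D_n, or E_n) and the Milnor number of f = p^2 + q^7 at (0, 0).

The Hessian of f at 0 has rank 1. Corank 1: A-series; mu = 6 gives A_6.

Type A6, Milnor number mu = 6.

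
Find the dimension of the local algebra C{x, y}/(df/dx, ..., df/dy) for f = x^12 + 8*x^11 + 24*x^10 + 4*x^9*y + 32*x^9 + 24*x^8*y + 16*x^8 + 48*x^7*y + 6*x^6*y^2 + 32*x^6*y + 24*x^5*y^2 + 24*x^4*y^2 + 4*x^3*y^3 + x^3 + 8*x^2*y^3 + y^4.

The Hessian of f at 0 is [[0, 0], [0, 0]] with rank 0, so corank 2. A Groebner basis of the Jacobian ideal J(f) in C{x,y} is {y^3, x^2}; counting standard monomials gives mu = 6. Corank 2; j^3 = x^3 is a perfect cube, so E-series; the 4-jet and mu = 6 give E_6.

6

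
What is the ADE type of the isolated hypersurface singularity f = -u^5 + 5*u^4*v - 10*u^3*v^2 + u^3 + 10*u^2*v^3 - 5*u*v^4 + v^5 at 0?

E_{8}

The Hessian of f at 0 has rank 0. Corank 2; j^3 = u^3 is a perfect cube, so E-series; the 5-jet and mu = 8 give E_8.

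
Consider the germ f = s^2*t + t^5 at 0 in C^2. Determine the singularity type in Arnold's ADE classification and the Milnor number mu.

Type D_6, Milnor number mu = 6.

The Hessian of f at 0 is [[0, 0], [0, 0]] with rank 0, so corank 2. A Groebner basis of the Jacobian ideal J(f) in C{s,t} is {s^2/5 + t^4, s^3, s*t}; counting standard monomials gives mu = 6. Corank 2; j^3 = s^2*t has shape L^2 M (L != M), so D-series; mu = 6 gives D_6.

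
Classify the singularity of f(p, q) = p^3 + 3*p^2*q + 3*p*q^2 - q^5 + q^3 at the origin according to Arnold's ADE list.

E8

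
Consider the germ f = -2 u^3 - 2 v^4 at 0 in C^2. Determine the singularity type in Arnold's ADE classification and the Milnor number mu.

Type E_{6}, Milnor number mu = 6.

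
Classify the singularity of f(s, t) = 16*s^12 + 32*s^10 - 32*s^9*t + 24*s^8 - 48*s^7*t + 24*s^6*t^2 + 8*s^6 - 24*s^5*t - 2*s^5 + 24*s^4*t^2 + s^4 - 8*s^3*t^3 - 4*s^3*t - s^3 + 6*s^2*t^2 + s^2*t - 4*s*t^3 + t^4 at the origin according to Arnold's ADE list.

The Hessian of f at 0 has rank 0. Corank 2; j^3 = -s^2*(s - t) has shape L^2 M (L != M), so D-series; mu = 5 gives D_5.

D5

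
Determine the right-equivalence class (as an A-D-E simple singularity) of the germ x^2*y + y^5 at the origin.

D6

The Hessian of f at 0 has rank 0. Corank 2; j^3 = x^2*y has shape L^2 M (L != M), so D-series; mu = 6 gives D_6.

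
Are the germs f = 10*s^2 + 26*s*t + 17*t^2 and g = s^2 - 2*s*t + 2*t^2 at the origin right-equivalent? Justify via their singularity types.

Yes.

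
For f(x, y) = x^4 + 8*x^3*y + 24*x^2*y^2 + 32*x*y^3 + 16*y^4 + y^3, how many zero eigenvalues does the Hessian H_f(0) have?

2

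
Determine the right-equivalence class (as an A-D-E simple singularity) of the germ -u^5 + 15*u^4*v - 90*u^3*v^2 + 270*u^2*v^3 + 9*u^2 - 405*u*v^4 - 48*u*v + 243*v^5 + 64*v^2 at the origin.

A_4

The Hessian of f at 0 is [[18, -48], [-48, 128]] with rank 1, so corank 1. A Groebner basis of the Jacobian ideal J(f) in C{u,v} is {v^4, u - 8*v/3}; counting standard monomials gives mu = 4. Corank 1: A-series; mu = 4 gives A_4.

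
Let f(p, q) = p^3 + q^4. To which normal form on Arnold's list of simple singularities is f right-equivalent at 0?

The Hessian of f at 0 has rank 0. Corank 2; j^3 = p^3 is a perfect cube, so E-series; the 4-jet and mu = 6 give E_6.

E6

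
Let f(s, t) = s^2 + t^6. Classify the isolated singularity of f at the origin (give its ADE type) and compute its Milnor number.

The Hessian of f at 0 has rank 1. Corank 1: A-series; mu = 5 gives A_5.

Type A5, Milnor number mu = 5.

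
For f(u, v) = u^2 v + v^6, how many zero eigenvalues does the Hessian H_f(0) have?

Hessian at 0 has rank 0.

2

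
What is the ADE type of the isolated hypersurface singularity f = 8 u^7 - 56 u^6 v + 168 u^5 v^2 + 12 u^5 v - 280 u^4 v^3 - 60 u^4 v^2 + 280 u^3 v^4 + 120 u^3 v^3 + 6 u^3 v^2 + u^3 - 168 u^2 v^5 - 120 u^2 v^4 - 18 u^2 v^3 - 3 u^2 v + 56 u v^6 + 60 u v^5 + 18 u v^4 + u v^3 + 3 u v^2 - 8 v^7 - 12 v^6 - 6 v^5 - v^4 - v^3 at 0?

The Hessian of f at 0 has rank 0. Corank 2; j^3 = (u - v)^3 is a perfect cube, so E-series; the 4-jet and mu = 7 give E_7.

E_7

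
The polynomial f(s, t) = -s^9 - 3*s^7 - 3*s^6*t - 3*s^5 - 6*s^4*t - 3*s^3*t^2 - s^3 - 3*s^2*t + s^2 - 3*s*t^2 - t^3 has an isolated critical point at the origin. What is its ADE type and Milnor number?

Type A_2, Milnor number mu = 2.

The Hessian of f at 0 has rank 1. Corank 1: A-series; mu = 2 gives A_2.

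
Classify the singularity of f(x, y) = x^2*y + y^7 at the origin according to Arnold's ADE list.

D_8

The Hessian of f at 0 has rank 0. Corank 2; j^3 = x^2*y has shape L^2 M (L != M), so D-series; mu = 8 gives D_8.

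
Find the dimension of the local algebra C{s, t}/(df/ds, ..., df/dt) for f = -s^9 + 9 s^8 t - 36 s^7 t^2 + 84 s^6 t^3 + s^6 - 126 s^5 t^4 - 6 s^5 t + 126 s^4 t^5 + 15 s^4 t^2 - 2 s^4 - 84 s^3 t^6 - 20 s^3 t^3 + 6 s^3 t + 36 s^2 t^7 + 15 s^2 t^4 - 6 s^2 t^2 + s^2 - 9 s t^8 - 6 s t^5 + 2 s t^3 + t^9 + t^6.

The Hessian of f at 0 has rank 1. Corank 1: A-series; mu = 8 gives A_8.

8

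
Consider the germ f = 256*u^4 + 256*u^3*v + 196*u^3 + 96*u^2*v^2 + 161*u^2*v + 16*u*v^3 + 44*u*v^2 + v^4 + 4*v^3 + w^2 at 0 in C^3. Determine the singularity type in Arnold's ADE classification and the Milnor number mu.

The Hessian of f at 0 has rank 1. Corank 2; j^3 = (4*u + v)*(7*u + 2*v)^2 has shape L^2 M (L != M), so D-series; mu = 5 gives D_5.

Type D_5, Milnor number mu = 5.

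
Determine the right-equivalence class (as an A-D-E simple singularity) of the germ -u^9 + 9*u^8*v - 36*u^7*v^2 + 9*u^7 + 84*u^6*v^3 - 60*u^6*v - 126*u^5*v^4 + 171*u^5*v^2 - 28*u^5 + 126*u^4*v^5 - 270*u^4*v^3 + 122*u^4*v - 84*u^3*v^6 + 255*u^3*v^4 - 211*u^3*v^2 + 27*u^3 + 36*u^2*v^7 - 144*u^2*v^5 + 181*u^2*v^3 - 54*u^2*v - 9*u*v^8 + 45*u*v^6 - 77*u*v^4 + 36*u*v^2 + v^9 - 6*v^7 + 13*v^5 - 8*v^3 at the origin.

E_8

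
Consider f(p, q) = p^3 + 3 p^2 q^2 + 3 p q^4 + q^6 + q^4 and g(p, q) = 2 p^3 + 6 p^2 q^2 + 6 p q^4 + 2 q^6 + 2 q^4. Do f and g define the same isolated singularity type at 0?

Yes.

The Hessian of f at 0 is [[0, 0], [0, 0]] with rank 0, so corank 2. A Groebner basis of the Jacobian ideal J(f) in C{p,q} is {p^3, p^2*q, p^2/2 + p*q^2, q^3}; counting standard monomials gives mu = 6. Corank 2; j^3 = p^3 is a perfect cube, so E-series; the 4-jet and mu = 6 give E_6. The Hessian of g at 0 is [[0, 0], [0, 0]] with rank 0, so corank 2. A Groebner basis of the Jacobian ideal J(g) in C{p,q} is {p^3, p^2*q, p^2/2 + p*q^2, q^3}; counting standard monomials gives mu = 6. Corank 2; j^3 = 2*p^3 is a perfect cube, so E-series; the 4-jet and mu = 6 give E_6. Both have type E_6, hence right-equivalent.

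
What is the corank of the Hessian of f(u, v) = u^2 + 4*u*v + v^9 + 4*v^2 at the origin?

1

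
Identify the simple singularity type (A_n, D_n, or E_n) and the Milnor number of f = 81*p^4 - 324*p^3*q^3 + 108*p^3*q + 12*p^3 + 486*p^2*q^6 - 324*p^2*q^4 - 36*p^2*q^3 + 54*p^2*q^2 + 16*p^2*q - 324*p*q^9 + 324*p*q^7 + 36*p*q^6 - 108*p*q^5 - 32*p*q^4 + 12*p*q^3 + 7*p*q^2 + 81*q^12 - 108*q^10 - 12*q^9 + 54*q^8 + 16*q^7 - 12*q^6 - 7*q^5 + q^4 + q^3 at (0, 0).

Type D_5, Milnor number mu = 5.

The Hessian of f at 0 has rank 0. Corank 2; j^3 = (2*p + q)^2*(3*p + q) has shape L^2 M (L != M), so D-series; mu = 5 gives D_5.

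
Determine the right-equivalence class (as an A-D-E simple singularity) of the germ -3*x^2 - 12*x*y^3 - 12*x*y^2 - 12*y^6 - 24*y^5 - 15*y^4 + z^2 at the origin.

A_{3}

The Hessian of f at 0 has rank 2. Corank 1: A-series; mu = 3 gives A_3.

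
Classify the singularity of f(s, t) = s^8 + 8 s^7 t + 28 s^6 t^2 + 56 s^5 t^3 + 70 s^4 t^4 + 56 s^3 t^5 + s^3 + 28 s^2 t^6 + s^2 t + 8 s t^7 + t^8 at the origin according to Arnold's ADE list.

D_9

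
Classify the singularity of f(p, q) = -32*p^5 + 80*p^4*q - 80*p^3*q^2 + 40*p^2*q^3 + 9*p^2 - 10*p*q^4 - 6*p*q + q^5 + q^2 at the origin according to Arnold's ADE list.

A4

The Hessian of f at 0 has rank 1. Corank 1: A-series; mu = 4 gives A_4.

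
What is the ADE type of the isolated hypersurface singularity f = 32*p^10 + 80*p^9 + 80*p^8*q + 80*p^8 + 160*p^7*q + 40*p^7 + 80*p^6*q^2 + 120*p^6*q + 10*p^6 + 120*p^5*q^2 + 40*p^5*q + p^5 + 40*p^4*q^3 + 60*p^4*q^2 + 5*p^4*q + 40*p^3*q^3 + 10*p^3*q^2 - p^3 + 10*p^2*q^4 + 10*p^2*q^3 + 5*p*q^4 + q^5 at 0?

E8

The Hessian of f at 0 is [[0, 0], [0, 0]] with rank 0, so corank 2. A Groebner basis of the Jacobian ideal J(f) in C{p,q} is {q^5, p*q^3 + q^4/4, p^2}; counting standard monomials gives mu = 8. Corank 2; j^3 = -p^3 is a perfect cube, so E-series; the 5-jet and mu = 8 give E_8.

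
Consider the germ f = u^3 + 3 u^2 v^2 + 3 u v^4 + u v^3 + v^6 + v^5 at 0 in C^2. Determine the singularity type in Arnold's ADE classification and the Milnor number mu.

Type E_7, Milnor number mu = 7.

The Hessian of f at 0 has rank 0. Corank 2; j^3 = u^3 is a perfect cube, so E-series; the 4-jet and mu = 7 give E_7.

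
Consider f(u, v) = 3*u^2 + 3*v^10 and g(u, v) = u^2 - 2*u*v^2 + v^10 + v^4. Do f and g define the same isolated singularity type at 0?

Yes.

The Hessian of f at 0 has rank 1. Corank 1: A-series; mu = 9 gives A_9. The Hessian of g at 0 has rank 1. Corank 1: A-series; mu = 9 gives A_9. Both have type A_9, hence right-equivalent.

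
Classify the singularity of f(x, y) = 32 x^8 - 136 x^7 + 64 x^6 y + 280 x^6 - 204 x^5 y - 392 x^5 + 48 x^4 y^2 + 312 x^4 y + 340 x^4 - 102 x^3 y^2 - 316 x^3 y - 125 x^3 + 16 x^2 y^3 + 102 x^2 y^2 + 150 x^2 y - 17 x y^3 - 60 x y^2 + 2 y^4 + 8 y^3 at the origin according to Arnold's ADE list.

E_7

The Hessian of f at 0 has rank 0. Corank 2; j^3 = -(5*x - 2*y)^3 is a perfect cube, so E-series; the 4-jet and mu = 7 give E_7.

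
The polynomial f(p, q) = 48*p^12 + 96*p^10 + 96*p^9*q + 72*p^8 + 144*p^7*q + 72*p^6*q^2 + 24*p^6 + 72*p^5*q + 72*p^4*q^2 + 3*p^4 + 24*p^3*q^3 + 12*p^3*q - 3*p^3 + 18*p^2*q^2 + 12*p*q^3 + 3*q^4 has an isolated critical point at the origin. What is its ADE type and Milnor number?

The Hessian of f at 0 has rank 0. Corank 2; j^3 = -3*p^3 is a perfect cube, so E-series; the 4-jet and mu = 6 give E_6.

Type E_{6}, Milnor number mu = 6.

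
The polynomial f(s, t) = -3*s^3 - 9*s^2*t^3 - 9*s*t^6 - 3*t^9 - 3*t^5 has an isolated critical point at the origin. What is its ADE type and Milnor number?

The Hessian of f at 0 has rank 0. Corank 2; j^3 = -3*s^3 is a perfect cube, so E-series; the 5-jet and mu = 8 give E_8.

Type E8, Milnor number mu = 8.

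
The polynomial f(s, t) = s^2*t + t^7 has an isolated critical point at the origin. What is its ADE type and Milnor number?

Type D8, Milnor number mu = 8.

The Hessian of f at 0 has rank 0. Corank 2; j^3 = s^2*t has shape L^2 M (L != M), so D-series; mu = 8 gives D_8.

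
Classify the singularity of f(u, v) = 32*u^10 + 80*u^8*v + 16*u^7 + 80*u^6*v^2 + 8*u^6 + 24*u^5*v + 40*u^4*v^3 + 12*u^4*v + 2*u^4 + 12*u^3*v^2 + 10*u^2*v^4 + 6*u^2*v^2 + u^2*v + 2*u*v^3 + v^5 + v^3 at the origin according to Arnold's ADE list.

The Hessian of f at 0 is [[0, 0], [0, 0]] with rank 0, so corank 2. A Groebner basis of the Jacobian ideal J(f) in C{u,v} is {v^3, u^2 + 3*v^2, u*v}; counting standard monomials gives mu = 4. Corank 2; j^3 = v*(u^2 + v^2) splits into three distinct lines over C (the quadratic factor has nonzero discriminant), so D_4.

D_{4}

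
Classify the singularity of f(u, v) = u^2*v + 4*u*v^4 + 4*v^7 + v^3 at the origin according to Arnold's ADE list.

D_4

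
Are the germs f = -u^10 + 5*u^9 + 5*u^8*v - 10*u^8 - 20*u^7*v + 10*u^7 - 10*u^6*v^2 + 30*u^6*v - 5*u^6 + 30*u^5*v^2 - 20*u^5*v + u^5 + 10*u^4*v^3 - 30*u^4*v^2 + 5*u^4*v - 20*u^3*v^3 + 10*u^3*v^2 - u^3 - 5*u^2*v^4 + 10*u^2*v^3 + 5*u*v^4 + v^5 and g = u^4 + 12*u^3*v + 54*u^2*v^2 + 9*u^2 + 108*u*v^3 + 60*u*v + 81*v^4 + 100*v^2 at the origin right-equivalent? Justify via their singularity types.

The Hessian of f at 0 has rank 0. Corank 2; j^3 = -u^3 is a perfect cube, so E-series; the 5-jet and mu = 8 give E_8. The Hessian of g at 0 has rank 1. Corank 1: A-series; mu = 3 gives A_3. f is E_8 but g is A_3, hence not right-equivalent.

No.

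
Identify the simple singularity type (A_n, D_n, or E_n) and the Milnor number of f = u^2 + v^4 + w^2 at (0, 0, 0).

Type A_3, Milnor number mu = 3.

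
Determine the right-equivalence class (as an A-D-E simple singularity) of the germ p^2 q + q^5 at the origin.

The Hessian of f at 0 has rank 0. Corank 2; j^3 = p^2*q has shape L^2 M (L != M), so D-series; mu = 6 gives D_6.

D_{6}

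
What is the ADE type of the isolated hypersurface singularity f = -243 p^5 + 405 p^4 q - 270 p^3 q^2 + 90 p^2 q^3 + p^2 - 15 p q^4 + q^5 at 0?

A_{4}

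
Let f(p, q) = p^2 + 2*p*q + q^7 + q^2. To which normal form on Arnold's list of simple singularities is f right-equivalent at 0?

A6

The Hessian of f at 0 has rank 1. Corank 1: A-series; mu = 6 gives A_6.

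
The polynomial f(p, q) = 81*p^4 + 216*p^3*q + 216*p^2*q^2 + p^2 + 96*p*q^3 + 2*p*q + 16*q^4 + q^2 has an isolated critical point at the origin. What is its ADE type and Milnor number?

Type A_3, Milnor number mu = 3.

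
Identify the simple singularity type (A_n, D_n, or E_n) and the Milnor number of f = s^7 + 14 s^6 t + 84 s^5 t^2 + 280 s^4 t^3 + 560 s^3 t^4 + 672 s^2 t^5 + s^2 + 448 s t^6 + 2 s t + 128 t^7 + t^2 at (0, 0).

Type A6, Milnor number mu = 6.

The Hessian of f at 0 has rank 1. Corank 1: A-series; mu = 6 gives A_6.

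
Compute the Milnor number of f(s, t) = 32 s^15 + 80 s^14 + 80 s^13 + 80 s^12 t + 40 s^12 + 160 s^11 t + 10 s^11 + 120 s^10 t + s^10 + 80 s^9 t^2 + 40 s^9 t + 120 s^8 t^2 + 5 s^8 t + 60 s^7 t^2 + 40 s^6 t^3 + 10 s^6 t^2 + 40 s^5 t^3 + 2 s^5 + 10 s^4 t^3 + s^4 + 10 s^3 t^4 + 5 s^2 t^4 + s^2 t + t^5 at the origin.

6

The Hessian of f at 0 is [[0, 0], [0, 0]] with rank 0, so corank 2. A Groebner basis of the Jacobian ideal J(f) in C{s,t} is {s^2/5 + t^4, s^3, s*t}; counting standard monomials gives mu = 6. Corank 2; j^3 = s^2*t has shape L^2 M (L != M), so D-series; mu = 6 gives D_6.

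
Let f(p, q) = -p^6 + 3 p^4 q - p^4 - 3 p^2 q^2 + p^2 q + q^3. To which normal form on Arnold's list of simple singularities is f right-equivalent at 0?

The Hessian of f at 0 has rank 0. Corank 2; j^3 = q*(p^2 + q^2) splits into three distinct lines over C (the quadratic factor has nonzero discriminant), so D_4.

D_{4}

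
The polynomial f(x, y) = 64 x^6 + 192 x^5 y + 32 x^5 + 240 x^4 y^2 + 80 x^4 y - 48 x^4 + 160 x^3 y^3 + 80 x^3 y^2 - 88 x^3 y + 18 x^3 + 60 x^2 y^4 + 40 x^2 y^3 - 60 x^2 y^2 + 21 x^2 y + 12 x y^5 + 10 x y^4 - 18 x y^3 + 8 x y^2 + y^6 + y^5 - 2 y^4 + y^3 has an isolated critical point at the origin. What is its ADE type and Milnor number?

Type D_7, Milnor number mu = 7.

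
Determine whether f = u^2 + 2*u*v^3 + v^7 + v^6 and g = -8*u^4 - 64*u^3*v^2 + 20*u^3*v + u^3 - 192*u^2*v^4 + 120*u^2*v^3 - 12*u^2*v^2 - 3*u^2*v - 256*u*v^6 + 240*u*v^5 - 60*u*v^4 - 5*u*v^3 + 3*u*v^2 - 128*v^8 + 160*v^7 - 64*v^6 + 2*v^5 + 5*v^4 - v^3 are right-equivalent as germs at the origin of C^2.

No.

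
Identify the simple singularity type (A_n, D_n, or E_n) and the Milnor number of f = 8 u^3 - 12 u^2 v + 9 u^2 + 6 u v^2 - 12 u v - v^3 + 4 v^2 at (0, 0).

Type A2, Milnor number mu = 2.

The Hessian of f at 0 has rank 1. Corank 1: A-series; mu = 2 gives A_2.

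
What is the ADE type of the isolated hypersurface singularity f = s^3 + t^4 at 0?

E_{6}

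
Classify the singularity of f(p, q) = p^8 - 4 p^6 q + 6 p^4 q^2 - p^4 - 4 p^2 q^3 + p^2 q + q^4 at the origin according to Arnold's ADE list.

D5

The Hessian of f at 0 is [[0, 0], [0, 0]] with rank 0, so corank 2. A Groebner basis of the Jacobian ideal J(f) in C{p,q} is {p^3, p^2/4 + q^3, p*q}; counting standard monomials gives mu = 5. Corank 2; j^3 = p^2*q has shape L^2 M (L != M), so D-series; mu = 5 gives D_5.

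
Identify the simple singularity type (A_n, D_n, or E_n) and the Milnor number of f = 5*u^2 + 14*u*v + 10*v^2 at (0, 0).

Type A_{1}, Milnor number mu = 1.

The Hessian of f at 0 has rank 2. Corank 0: nondegenerate Morse point, so A_1.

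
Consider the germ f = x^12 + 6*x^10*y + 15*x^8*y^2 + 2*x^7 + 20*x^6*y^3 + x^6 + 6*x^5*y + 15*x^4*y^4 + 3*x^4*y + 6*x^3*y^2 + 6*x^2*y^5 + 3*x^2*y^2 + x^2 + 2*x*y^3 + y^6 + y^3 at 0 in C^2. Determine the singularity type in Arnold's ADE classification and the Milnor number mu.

Type A2, Milnor number mu = 2.

The Hessian of f at 0 has rank 1. Corank 1: A-series; mu = 2 gives A_2.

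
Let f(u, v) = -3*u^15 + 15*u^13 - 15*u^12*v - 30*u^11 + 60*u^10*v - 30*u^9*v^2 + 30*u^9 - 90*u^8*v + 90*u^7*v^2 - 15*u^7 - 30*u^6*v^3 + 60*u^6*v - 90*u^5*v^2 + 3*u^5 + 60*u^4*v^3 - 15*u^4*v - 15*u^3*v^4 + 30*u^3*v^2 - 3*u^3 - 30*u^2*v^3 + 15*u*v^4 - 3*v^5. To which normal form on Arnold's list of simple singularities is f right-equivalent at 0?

E_8

The Hessian of f at 0 is [[0, 0], [0, 0]] with rank 0, so corank 2. A Groebner basis of the Jacobian ideal J(f) in C{u,v} is {v^5, u*v^3 - v^4/4, u^2}; counting standard monomials gives mu = 8. Corank 2; j^3 = -3*u^3 is a perfect cube, so E-series; the 5-jet and mu = 8 give E_8.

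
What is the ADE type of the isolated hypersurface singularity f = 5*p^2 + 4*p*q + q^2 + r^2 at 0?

The Hessian of f at 0 is [[10, 4, 0], [4, 2, 0], [0, 0, 2]] with rank 3, so corank 0. A Groebner basis of the Jacobian ideal J(f) in C{p,q,r} is {p, q, r}; counting standard monomials gives mu = 1. Corank 0: nondegenerate Morse point, so A_1.

A1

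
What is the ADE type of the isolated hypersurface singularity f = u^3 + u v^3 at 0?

E_{7}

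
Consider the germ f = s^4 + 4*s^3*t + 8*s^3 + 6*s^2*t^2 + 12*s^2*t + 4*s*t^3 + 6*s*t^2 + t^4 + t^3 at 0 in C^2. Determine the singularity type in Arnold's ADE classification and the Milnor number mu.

The Hessian of f at 0 has rank 0. Corank 2; j^3 = (2*s + t)^3 is a perfect cube, so E-series; the 4-jet and mu = 6 give E_6.

Type E_{6}, Milnor number mu = 6.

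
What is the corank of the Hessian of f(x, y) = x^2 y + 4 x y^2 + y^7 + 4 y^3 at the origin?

2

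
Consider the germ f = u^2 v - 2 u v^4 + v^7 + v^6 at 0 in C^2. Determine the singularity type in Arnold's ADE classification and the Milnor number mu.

The Hessian of f at 0 has rank 0. Corank 2; j^3 = u^2*v has shape L^2 M (L != M), so D-series; mu = 7 gives D_7.

Type D7, Milnor number mu = 7.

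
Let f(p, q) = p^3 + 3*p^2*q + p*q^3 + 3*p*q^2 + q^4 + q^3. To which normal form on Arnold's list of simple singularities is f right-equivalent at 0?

The Hessian of f at 0 has rank 0. Corank 2; j^3 = (p + q)^3 is a perfect cube, so E-series; the 4-jet and mu = 7 give E_7.

E_{7}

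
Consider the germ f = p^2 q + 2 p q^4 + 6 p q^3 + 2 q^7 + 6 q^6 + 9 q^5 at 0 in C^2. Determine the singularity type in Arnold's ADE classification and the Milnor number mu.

The Hessian of f at 0 is [[0, 0], [0, 0]] with rank 0, so corank 2. A Groebner basis of the Jacobian ideal J(f) in C{p,q} is {-p^2/6 + p*q^3 - 4*p*q^2 + 21*p*q/2 + 63*q^3/2, p*q + q^4 + 3*q^3, p^3 - 9*p^2/2 - 27*p*q^2 + 81*p*q/2 + 243*q^3/2, p^2*q + p^2 + 15*p*q^2 - 36*p*q - 108*q^3}; counting standard monomials gives mu = 8. Corank 2; j^3 = p^2*q has shape L^2 M (L != M), so D-series; mu = 8 gives D_8.

Type D_8, Milnor number mu = 8.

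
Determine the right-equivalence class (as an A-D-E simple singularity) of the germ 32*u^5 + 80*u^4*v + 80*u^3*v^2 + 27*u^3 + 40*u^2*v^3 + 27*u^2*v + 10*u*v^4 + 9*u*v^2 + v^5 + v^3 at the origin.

The Hessian of f at 0 is [[0, 0], [0, 0]] with rank 0, so corank 2. A Groebner basis of the Jacobian ideal J(f) in C{u,v} is {v^5, u*v^3 + 3*v^4/8, u^2 + 2*u*v/3 + v^2/9}; counting standard monomials gives mu = 8. Corank 2; j^3 = (3*u + v)^3 is a perfect cube, so E-series; the 5-jet and mu = 8 give E_8.

E8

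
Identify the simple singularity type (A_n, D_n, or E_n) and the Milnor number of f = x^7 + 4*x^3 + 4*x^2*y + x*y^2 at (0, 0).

The Hessian of f at 0 is [[0, 0], [0, 0]] with rank 0, so corank 2. A Groebner basis of the Jacobian ideal J(f) in C{x,y} is {128*x*y/7 + y^6 + 64*y^2/7, x*y^2 + y^3/2, x^2 + x*y/2}; counting standard monomials gives mu = 8. Corank 2; j^3 = x*(2*x + y)^2 has shape L^2 M (L != M), so D-series; mu = 8 gives D_8.

Type D_{8}, Milnor number mu = 8.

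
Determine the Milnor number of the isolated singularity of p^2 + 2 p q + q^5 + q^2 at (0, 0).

4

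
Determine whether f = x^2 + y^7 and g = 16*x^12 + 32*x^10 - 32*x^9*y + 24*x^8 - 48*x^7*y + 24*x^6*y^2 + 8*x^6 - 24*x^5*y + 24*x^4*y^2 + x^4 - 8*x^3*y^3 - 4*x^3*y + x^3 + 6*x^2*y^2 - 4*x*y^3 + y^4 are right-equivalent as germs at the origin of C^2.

The Hessian of f at 0 has rank 1. Corank 1: A-series; mu = 6 gives A_6. The Hessian of g at 0 has rank 0. Corank 2; j^3 = x^3 is a perfect cube, so E-series; the 4-jet and mu = 6 give E_6. f is A_6 but g is E_6, hence not right-equivalent.

No.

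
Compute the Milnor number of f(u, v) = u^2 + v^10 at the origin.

The Hessian of f at 0 has rank 1. Corank 1: A-series; mu = 9 gives A_9.

9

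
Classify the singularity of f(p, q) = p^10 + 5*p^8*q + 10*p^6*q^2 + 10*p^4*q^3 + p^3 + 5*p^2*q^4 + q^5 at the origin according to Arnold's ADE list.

E_8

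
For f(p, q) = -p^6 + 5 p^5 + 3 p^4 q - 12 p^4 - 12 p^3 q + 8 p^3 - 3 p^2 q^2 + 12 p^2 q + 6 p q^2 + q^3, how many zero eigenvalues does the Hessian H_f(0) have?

2

Hessian at 0 has rank 0.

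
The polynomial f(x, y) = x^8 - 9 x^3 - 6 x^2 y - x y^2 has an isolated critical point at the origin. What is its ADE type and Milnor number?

The Hessian of f at 0 has rank 0. Corank 2; j^3 = -x*(3*x + y)^2 has shape L^2 M (L != M), so D-series; mu = 9 gives D_9.

Type D_9, Milnor number mu = 9.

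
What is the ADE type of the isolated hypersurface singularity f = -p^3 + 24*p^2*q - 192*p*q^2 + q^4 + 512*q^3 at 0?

The Hessian of f at 0 has rank 0. Corank 2; j^3 = -(p - 8*q)^3 is a perfect cube, so E-series; the 4-jet and mu = 6 give E_6.

E6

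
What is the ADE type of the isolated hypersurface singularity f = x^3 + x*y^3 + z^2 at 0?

The Hessian of f at 0 is [[0, 0, 0], [0, 0, 0], [0, 0, 2]] with rank 1, so corank 2. A Groebner basis of the Jacobian ideal J(f) in C{x,y,z} is {x^3, x*y^2, 3*x^2 + y^3, z}; counting standard monomials gives mu = 7. Corank 2; j^3 = x^3 is a perfect cube, so E-series; the 4-jet and mu = 7 give E_7.

E7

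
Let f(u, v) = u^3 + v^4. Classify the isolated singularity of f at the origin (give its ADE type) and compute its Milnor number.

Type E_{6}, Milnor number mu = 6.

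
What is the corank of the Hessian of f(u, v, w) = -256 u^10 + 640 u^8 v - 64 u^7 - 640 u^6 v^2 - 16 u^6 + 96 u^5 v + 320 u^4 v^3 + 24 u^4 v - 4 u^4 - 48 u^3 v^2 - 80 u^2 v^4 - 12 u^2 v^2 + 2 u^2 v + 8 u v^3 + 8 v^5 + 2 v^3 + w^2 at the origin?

2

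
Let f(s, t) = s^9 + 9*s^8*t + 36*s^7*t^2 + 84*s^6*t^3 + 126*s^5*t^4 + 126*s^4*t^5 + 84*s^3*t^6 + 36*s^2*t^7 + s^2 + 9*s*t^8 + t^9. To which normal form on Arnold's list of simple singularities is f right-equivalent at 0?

A_{8}

The Hessian of f at 0 has rank 1. Corank 1: A-series; mu = 8 gives A_8.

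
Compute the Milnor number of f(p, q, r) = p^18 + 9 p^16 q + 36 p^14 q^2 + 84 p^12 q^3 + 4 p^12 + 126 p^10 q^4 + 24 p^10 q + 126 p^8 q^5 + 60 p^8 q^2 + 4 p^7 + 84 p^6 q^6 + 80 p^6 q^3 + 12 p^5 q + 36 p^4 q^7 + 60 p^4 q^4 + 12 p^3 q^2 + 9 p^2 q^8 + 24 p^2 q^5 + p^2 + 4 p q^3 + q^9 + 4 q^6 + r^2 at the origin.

8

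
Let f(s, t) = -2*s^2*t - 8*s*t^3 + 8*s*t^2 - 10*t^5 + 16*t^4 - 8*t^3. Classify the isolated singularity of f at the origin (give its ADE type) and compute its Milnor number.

The Hessian of f at 0 is [[0, 0], [0, 0]] with rank 0, so corank 2. A Groebner basis of the Jacobian ideal J(f) in C{s,t} is {s^3 - 24*s^2 + 100*s*t - 104*t^2, s^2*t - 8*s^2 + 34*s*t - 36*t^2, -2*s^2 + s*t^2 + 9*s*t - 10*t^2, s*t/2 + t^3 - t^2}; counting standard monomials gives mu = 6. Corank 2; j^3 = -2*t*(s - 2*t)^2 has shape L^2 M (L != M), so D-series; mu = 6 gives D_6.

Type D_{6}, Milnor number mu = 6.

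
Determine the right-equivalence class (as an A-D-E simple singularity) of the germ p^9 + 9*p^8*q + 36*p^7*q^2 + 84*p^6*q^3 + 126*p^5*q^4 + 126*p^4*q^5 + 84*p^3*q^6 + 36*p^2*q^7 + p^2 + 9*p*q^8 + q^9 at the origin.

A_8

The Hessian of f at 0 is [[2, 0], [0, 0]] with rank 1, so corank 1. A Groebner basis of the Jacobian ideal J(f) in C{p,q} is {q^8, p}; counting standard monomials gives mu = 8. Corank 1: A-series; mu = 8 gives A_8.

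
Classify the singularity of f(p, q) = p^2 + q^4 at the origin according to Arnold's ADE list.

A3

The Hessian of f at 0 has rank 1. Corank 1: A-series; mu = 3 gives A_3.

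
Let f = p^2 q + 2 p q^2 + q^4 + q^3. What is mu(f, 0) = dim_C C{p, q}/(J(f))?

The Hessian of f at 0 is [[0, 0], [0, 0]] with rank 0, so corank 2. A Groebner basis of the Jacobian ideal J(f) in C{p,q} is {p^3 - p^2/4 + q^2/4, p^2/4 + q^3 - q^2/4, p*q + q^2}; counting standard monomials gives mu = 5. Corank 2; j^3 = q*(p + q)^2 has shape L^2 M (L != M), so D-series; mu = 5 gives D_5.

5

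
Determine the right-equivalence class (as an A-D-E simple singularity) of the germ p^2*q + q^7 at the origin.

D8

The Hessian of f at 0 has rank 0. Corank 2; j^3 = p^2*q has shape L^2 M (L != M), so D-series; mu = 8 gives D_8.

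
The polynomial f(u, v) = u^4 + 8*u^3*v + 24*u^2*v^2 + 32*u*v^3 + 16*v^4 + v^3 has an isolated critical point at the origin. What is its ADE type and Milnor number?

The Hessian of f at 0 has rank 0. Corank 2; j^3 = v^3 is a perfect cube, so E-series; the 4-jet and mu = 6 give E_6.

Type E_6, Milnor number mu = 6.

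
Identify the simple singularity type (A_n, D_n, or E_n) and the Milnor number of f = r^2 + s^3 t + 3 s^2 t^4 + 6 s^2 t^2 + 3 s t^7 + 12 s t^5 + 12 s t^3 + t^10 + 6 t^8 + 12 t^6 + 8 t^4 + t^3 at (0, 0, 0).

Type E7, Milnor number mu = 7.

The Hessian of f at 0 has rank 1. Corank 2; j^3 = t^3 is a perfect cube, so E-series; the 4-jet and mu = 7 give E_7.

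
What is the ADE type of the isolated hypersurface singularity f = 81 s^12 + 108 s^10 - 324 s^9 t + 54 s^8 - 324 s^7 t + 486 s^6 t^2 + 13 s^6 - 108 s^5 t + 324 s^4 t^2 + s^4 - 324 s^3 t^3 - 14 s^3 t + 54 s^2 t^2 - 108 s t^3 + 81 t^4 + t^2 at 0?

A3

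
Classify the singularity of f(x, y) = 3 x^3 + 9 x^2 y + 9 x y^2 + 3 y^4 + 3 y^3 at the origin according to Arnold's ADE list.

The Hessian of f at 0 is [[0, 0], [0, 0]] with rank 0, so corank 2. A Groebner basis of the Jacobian ideal J(f) in C{x,y} is {y^3, x^2 + 2*x*y + y^2}; counting standard monomials gives mu = 6. Corank 2; j^3 = 3*(x + y)^3 is a perfect cube, so E-series; the 4-jet and mu = 6 give E_6.

E_{6}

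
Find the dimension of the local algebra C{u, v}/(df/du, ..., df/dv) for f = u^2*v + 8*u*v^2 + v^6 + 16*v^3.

7

The Hessian of f at 0 is [[0, 0], [0, 0]] with rank 0, so corank 2. A Groebner basis of the Jacobian ideal J(f) in C{u,v} is {u^2/6 + v^5 - 8*v^2/3, u^3 + 64*v^3, u*v + 4*v^2}; counting standard monomials gives mu = 7. Corank 2; j^3 = v*(u + 4*v)^2 has shape L^2 M (L != M), so D-series; mu = 7 gives D_7.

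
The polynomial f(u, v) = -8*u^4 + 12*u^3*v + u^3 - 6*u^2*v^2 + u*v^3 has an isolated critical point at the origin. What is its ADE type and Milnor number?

Type E7, Milnor number mu = 7.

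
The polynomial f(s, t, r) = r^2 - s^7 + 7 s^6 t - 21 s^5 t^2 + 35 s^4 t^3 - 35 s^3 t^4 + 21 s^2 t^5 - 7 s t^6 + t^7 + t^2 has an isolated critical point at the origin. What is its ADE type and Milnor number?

Type A6, Milnor number mu = 6.

The Hessian of f at 0 has rank 2. Corank 1: A-series; mu = 6 gives A_6.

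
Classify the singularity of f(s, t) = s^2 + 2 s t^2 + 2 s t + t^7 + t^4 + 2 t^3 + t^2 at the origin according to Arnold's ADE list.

A6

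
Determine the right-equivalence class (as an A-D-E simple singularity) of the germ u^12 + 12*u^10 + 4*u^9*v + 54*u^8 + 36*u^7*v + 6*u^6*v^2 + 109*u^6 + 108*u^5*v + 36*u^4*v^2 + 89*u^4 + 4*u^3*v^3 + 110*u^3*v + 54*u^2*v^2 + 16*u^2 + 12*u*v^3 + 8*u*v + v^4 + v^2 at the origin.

A_3

The Hessian of f at 0 has rank 1. Corank 1: A-series; mu = 3 gives A_3.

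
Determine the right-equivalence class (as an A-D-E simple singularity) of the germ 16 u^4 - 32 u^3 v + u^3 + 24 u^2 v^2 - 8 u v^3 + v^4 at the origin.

The Hessian of f at 0 has rank 0. Corank 2; j^3 = u^3 is a perfect cube, so E-series; the 4-jet and mu = 6 give E_6.

E_6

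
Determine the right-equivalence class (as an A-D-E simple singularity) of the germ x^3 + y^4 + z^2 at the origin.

The Hessian of f at 0 has rank 1. Corank 2; j^3 = x^3 is a perfect cube, so E-series; the 4-jet and mu = 6 give E_6.

E_{6}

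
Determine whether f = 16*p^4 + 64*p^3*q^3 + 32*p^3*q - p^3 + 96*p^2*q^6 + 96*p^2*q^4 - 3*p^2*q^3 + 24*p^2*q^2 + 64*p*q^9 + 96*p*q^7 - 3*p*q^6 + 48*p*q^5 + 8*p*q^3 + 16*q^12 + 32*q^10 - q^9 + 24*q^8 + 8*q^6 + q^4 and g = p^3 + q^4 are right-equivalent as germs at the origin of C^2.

Yes.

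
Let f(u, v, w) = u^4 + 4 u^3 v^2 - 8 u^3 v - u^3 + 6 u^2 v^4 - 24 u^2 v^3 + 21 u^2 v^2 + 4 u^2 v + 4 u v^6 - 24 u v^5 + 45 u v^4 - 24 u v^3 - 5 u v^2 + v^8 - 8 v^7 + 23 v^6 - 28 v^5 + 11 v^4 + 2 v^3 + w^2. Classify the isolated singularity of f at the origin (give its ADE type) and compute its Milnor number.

The Hessian of f at 0 has rank 1. Corank 2; j^3 = -(u - 2*v)*(u - v)^2 has shape L^2 M (L != M), so D-series; mu = 5 gives D_5.

Type D_{5}, Milnor number mu = 5.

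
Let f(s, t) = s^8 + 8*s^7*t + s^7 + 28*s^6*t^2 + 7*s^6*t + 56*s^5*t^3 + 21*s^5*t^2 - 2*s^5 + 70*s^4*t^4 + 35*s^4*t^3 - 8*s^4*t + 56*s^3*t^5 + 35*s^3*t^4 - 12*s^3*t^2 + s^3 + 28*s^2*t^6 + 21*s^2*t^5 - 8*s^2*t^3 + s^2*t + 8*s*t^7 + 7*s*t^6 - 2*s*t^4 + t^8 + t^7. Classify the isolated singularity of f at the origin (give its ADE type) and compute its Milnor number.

The Hessian of f at 0 has rank 0. Corank 2; j^3 = s^2*(s + t) has shape L^2 M (L != M), so D-series; mu = 9 gives D_9.

Type D9, Milnor number mu = 9.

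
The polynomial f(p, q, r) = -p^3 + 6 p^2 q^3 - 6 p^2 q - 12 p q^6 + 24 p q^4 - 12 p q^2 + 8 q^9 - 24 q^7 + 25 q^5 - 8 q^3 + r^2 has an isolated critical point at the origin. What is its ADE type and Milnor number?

Type E_{8}, Milnor number mu = 8.

The Hessian of f at 0 is [[0, 0, 0], [0, 0, 0], [0, 0, 2]] with rank 1, so corank 2. A Groebner basis of the Jacobian ideal J(f) in C{p,q,r} is {-p^2/4 + p*q^3 - p*q - q^2, q^4, p^3 - 12*p*q^2 - 16*q^3, p^2*q + 4*p*q^2 + 4*q^3, r}; counting standard monomials gives mu = 8. Corank 2; j^3 = -(p + 2*q)^3 is a perfect cube, so E-series; the 5-jet and mu = 8 give E_8.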